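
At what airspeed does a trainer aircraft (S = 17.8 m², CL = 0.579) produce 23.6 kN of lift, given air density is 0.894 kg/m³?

v = 71.6 m/s

L = ½ρv²S·CL ⇒ v = √(2L/(ρ·S·CL))
v = √(2 × 23600 / (0.894 × 17.8 × 0.579)) = √5123 = 71.6 m/s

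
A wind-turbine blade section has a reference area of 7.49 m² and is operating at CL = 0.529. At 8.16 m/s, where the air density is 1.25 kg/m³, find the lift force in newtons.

L = ½ρv²S·CL = ½ × 1.25 × 8.16² × 7.49 × 0.529 = 165 N

L = 165 N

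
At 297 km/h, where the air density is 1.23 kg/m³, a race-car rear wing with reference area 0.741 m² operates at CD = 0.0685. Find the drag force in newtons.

D = 212 N

Convert speed: v = 297 km/h ÷ 3.6 = 82.5 m/s.
Dynamic pressure q = ½ρv² = ½ × 1.23 × 82.5² = 4186 Pa.
D = q·S·CD = 4186 × 0.741 × 0.0685 = 212 N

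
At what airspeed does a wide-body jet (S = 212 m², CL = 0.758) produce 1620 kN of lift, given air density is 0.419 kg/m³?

L = ½ρv²S·CL ⇒ v = √(2L/(ρ·S·CL))
v = √(2 × 1.62×10^6 / (0.419 × 212 × 0.758)) = √48120 = 219 m/s

v = 219 m/s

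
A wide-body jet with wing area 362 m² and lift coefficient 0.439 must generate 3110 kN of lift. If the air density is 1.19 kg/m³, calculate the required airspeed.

v = 181 m/s

L = ½ρv²S·CL ⇒ v = √(2L/(ρ·S·CL))
v = √(2 × 3.11×10^6 / (1.19 × 362 × 0.439)) = √32890 = 181 m/s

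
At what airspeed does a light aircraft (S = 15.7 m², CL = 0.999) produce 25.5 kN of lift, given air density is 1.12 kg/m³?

L = ½ρv²S·CL ⇒ v = √(2L/(ρ·S·CL))
v = √(2 × 25500 / (1.12 × 15.7 × 0.999)) = √2903 = 53.9 m/s

v = 53.9 m/s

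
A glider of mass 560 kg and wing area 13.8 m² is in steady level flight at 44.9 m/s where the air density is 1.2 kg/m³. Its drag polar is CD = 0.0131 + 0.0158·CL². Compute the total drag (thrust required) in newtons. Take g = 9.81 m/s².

In steady level flight, lift balances weight: W = mg = 560 × 9.81 = 5493.6 N.
q = ½ρv² = ½ × 1.2 × 44.9² = 1210 Pa.
CL = W/(q·S) = 5493.6 / (1210 × 13.8) = 0.3291.
CD = 0.0131 + 0.0158 × 0.3291² = 0.01481.
D = q·S·CD = 1210 × 13.8 × 0.01481 = 247.2 N

D = 247 N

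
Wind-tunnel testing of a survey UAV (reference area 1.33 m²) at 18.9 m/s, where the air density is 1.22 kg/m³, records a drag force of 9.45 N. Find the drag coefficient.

CD = 0.0326

From D = ½ρv²S·CD, rearranging gives CD = 2D/(ρv²S).
CD = 2 × 9.45 / (1.22 × 18.9² × 1.33) = 0.0326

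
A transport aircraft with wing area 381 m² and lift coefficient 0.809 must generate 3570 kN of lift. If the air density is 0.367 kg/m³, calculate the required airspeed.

v = 251 m/s

L = ½ρv²S·CL ⇒ v = √(2L/(ρ·S·CL))
v = √(2 × 3.57×10^6 / (0.367 × 381 × 0.809)) = √63120 = 251 m/s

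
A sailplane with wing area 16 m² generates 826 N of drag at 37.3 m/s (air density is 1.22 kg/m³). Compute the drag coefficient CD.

CD = 0.0608

From D = ½ρv²S·CD, rearranging gives CD = 2D/(ρv²S).
CD = 2 × 826 / (1.22 × 37.3² × 16) = 0.0608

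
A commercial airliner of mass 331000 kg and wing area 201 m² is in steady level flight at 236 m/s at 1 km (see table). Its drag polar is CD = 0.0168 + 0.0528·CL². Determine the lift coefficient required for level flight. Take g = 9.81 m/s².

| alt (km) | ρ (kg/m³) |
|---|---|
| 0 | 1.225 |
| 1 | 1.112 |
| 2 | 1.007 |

CL = 0.522

At 1 km, from the table: ρ = 1.112 kg/m³.
Weight W = mg = 331000 × 9.81 = 3.2471×10^6 N; in level flight L = W.
q = ½ρv² = ½ × 1.112 × 236² = 30970 Pa.
CL = W/(q·S) = 3.2471×10^6 / (30970 × 201) = 0.5217.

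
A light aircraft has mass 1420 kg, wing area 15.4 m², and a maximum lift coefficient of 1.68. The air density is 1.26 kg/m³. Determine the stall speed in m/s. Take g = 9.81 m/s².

Stall occurs when L = W at CL,max. W = mg = 1420 × 9.81 = 13930 N.
V_stall = √(2W/(ρ·S·CL,max)) = √(2 × 13930 / (1.26 × 15.4 × 1.68))
V_stall = √854.6 = 29.2 m/s

V_stall = 29.2 m/s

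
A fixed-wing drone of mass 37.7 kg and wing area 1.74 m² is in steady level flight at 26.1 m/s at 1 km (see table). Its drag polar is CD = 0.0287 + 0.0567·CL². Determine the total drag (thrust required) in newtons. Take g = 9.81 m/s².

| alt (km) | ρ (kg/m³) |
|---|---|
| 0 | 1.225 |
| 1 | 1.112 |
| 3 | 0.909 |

D = 30.7 N

At 1 km, from the table: ρ = 1.112 kg/m³.
In steady level flight, lift balances weight: W = mg = 37.7 × 9.81 = 369.84 N.
Dynamic pressure q = 0.5 × 1.112 × 26.1² = 378.8 Pa.
CL = W/(q·S) = 369.84 / (378.8 × 1.74) = 0.5612.
CD = 0.0287 + 0.0567 × 0.5612² = 0.04656.
D = q·S·CD = 378.8 × 1.74 × 0.04656 = 30.68 N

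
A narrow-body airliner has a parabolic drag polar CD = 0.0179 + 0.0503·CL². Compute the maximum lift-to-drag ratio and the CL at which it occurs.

For CD = CD0 + K·CL², (L/D)max occurs at CL* = √(CD0/K) and equals 1/(2√(K·CD0)).
(L/D)max = 1/(2√(0.0503 × 0.0179)) = 1/(2 × 0.03001) = 16.7
CL* = √(0.0179/0.0503) = 0.597

(L/D)max = 16.7, at CL = 0.597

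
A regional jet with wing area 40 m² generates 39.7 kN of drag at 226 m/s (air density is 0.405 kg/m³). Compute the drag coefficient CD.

CD = 0.096

From D = ½ρv²S·CD, rearranging gives CD = 2D/(ρv²S).
CD = 2 × 39700 / (0.405 × 226² × 40) = 0.096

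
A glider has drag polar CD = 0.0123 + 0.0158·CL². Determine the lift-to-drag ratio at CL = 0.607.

CD = 0.0123 + 0.0158 × 0.607² = 0.01812
L/D = CL/CD = 0.607 / 0.01812 = 33.5

L/D = 33.5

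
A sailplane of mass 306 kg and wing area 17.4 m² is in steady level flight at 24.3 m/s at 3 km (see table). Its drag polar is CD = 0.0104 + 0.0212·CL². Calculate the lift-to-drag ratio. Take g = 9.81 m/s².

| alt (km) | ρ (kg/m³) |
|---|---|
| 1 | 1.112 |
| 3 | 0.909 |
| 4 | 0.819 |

At 3 km, from the table: ρ = 0.909 kg/m³.
Weight W = mg = 306 × 9.81 = 3001.9 N; in level flight L = W.
Dynamic pressure q = 0.5 × 0.909 × 24.3² = 268.4 Pa.
CL = 2W/(ρv²S) = 2×3001.9/(0.909×24.3²×17.4) = 0.6428.
CD = 0.0104 + 0.0212 × 0.6428² = 0.01916.
L/D = CL/CD = 0.6428 / 0.01916 = 33.5

L/D = 33.5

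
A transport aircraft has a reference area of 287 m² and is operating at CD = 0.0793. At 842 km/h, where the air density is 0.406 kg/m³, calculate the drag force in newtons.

Convert speed: v = 842 km/h ÷ 3.6 = 233.9 m/s.
D = ½ρv²S·CD = ½ × 0.406 × 233.9² × 287 × 0.0793 = 2.53×10^5 N ≈ 253 kN

D = 2.53×10^5 N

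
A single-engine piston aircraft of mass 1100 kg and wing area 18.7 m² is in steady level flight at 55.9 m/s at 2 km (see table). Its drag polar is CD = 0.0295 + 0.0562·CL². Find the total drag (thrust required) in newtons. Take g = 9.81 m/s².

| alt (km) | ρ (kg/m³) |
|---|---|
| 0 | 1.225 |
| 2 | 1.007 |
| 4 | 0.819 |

D = 1090 N

At 2 km, from the table: ρ = 1.007 kg/m³.
Weight W = mg = 1100 × 9.81 = 10791 N; in level flight L = W.
Dynamic pressure q = 0.5 × 1.007 × 55.9² = 1573 Pa.
CL = W/(q·S) = 10791 / (1573 × 18.7) = 0.3668.
CD = 0.0295 + 0.0562 × 0.3668² = 0.03706.
D = q·S·CD = 1573 × 18.7 × 0.03706 = 1090 N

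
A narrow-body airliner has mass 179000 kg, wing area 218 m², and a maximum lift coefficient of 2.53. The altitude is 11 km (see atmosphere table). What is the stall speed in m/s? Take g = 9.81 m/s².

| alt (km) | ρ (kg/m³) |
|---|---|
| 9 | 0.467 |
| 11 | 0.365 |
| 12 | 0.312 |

At 11 km, from the table: ρ = 0.365 kg/m³.
Weight W = mg = 179000 × 9.81 = 1.756×10^6 N.
From L = ½ρV²S·CL,max = W: V_stall = √(2W/(ρSCL,max)) = √(2·1.756×10^6/(0.365·218·2.53))
V_stall = √17450 = 132 m/s

V_stall = 132 m/s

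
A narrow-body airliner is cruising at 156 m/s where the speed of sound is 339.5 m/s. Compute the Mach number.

M = v/a = 156 / 339.5 = 0.459

M = 0.459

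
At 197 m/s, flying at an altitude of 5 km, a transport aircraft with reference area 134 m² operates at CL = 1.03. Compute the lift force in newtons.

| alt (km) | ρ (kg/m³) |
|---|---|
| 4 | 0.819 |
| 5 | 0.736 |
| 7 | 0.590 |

At 5 km, from the table: ρ = 0.736 kg/m³.
L = ½ρv²S·CL = ½ × 0.736 × 197² × 134 × 1.03 = 1.97×10^6 N ≈ 1970 kN

L = 1.97×10^6 N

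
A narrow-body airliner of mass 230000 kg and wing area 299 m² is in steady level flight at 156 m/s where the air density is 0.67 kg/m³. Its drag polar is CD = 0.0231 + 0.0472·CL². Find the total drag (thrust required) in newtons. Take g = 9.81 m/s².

D = 1.55×10^5 N

Level flight ⇒ L = W = m·g = 230000 × 9.81 = 2.2563×10^6 N.
q = ½ρv² = ½ × 0.67 × 156² = 8153 Pa.
Required CL = L/(qS) = 2.2563×10^6/(8153·299) = 0.9256.
CD = 0.0231 + 0.0472 × 0.9256² = 0.06354.
D = q·S·CD = 8153 × 299 × 0.06354 = 1.549×10^5 N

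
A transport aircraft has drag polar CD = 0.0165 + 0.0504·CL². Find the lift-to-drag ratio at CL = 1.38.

L/D = 12.3

CD = 0.0165 + 0.0504 × 1.38² = 0.1125
L/D = CL/CD = 1.38 / 0.1125 = 12.3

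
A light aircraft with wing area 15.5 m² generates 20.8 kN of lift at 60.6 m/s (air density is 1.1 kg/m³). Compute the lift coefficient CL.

From L = ½ρv²S·CL, rearranging gives CL = 2L/(ρv²S).
CL = 2 × 20800 / (1.1 × 60.6² × 15.5) = 0.664

CL = 0.664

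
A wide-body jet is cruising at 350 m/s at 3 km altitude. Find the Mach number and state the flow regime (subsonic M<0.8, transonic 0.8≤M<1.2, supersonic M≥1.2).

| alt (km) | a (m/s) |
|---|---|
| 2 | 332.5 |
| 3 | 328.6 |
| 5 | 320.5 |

At 3 km, from the table: a = 328.6 m/s.
M = v/a = 350 / 328.6 = 1.07
M = 1.07 → transonic.

M = 1.07 (transonic)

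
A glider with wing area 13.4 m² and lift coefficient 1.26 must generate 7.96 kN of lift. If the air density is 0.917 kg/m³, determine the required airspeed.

L = ½ρv²S·CL ⇒ v = √(2L/(ρ·S·CL))
v = √(2 × 7960 / (0.917 × 13.4 × 1.26)) = √1028 = 32.1 m/s

v = 32.1 m/s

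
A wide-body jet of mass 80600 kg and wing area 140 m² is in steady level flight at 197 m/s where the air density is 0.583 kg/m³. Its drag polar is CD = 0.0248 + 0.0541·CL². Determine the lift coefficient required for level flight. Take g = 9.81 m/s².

In steady level flight, lift balances weight: W = mg = 80600 × 9.81 = 7.9069×10^5 N.
q = ½ρv² = ½ × 0.583 × 197² = 11310 Pa.
Required CL = L/(qS) = 7.9069×10^5/(11310·140) = 0.4992.

CL = 0.499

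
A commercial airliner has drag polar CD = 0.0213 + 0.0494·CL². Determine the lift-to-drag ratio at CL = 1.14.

CD = 0.0213 + 0.0494 × 1.14² = 0.0855
L/D = CL/CD = 1.14 / 0.0855 = 13.3

L/D = 13.3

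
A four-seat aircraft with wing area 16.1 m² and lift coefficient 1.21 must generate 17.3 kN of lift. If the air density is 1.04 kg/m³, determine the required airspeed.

L = ½ρv²S·CL ⇒ v = √(2L/(ρ·S·CL))
v = √(2 × 17300 / (1.04 × 16.1 × 1.21)) = √1708 = 41.3 m/s

v = 41.3 m/s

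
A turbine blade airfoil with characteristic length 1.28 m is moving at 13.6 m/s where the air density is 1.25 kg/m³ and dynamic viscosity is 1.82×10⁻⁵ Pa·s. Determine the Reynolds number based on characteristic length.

Re = ρ·v·c/μ = 1.25 × 13.6 × 1.28 / (1.82×10⁻⁵) = 1.2×10^6

Re = 1.2×10^6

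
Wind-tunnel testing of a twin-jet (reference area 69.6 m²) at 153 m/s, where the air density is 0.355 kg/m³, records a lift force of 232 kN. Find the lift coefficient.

From L = ½ρv²S·CL, rearranging gives CL = 2L/(ρv²S).
CL = 2 × 2.32×10^5 / (0.355 × 153² × 69.6) = 0.802

CL = 0.802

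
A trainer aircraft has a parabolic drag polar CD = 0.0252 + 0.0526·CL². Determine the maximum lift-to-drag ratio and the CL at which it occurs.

For CD = CD0 + K·CL², (L/D)max occurs at CL* = √(CD0/K) and equals 1/(2√(K·CD0)).
(L/D)max = 1/(2√(0.0526 × 0.0252)) = 1/(2 × 0.03641) = 13.7
CL* = √(0.0252/0.0526) = 0.692

(L/D)max = 13.7, at CL = 0.692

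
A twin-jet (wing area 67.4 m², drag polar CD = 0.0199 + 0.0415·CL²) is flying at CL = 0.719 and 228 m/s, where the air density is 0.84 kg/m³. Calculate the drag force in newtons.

D = 60900 N

CD = 0.0199 + 0.0415 × 0.719² = 0.04135
D = ½ρv²S·CD = ½ × 0.84 × 228² × 67.4 × 0.04135 = 60900 N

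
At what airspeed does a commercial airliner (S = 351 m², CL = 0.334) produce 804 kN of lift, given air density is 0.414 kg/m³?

v = 182 m/s

L = ½ρv²S·CL ⇒ v = √(2L/(ρ·S·CL))
v = √(2 × 8.04×10^5 / (0.414 × 351 × 0.334)) = √33130 = 182 m/s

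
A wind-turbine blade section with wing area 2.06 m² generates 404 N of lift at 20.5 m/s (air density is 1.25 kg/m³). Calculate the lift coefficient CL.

CL = 0.747

From L = ½ρv²S·CL, rearranging gives CL = 2L/(ρv²S).
CL = 2 × 404 / (1.25 × 20.5² × 2.06) = 0.747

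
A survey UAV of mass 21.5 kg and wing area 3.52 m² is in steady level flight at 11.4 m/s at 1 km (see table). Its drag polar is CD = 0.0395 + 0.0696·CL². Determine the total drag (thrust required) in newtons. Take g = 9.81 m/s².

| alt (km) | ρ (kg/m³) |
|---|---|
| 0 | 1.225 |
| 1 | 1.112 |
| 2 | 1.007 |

D = 22.2 N

At 1 km, from the table: ρ = 1.112 kg/m³.
In steady level flight, lift balances weight: W = mg = 21.5 × 9.81 = 210.92 N.
q = ½ρv² = ½ × 1.112 × 11.4² = 72.26 Pa.
Required CL = L/(qS) = 210.92/(72.26·3.52) = 0.8292.
CD = 0.0395 + 0.0696 × 0.8292² = 0.08736.
D = q·S·CD = 72.26 × 3.52 × 0.08736 = 22.22 N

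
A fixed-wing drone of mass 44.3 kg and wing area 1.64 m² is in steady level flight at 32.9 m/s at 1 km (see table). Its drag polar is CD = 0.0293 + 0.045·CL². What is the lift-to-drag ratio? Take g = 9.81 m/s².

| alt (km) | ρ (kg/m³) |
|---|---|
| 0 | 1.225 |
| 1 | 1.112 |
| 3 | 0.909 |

L/D = 11.6

At 1 km, from the table: ρ = 1.112 kg/m³.
Level flight ⇒ L = W = m·g = 44.3 × 9.81 = 434.58 N.
q = ½ρv² = ½ × 1.112 × 32.9² = 601.8 Pa.
CL = 2W/(ρv²S) = 2×434.58/(1.112×32.9²×1.64) = 0.4403.
CD = 0.0293 + 0.045 × 0.4403² = 0.03802.
L/D = CL/CD = 0.4403 / 0.03802 = 11.6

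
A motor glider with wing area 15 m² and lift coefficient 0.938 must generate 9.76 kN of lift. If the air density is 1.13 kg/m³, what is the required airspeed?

L = ½ρv²S·CL ⇒ v = √(2L/(ρ·S·CL))
v = √(2 × 9760 / (1.13 × 15 × 0.938)) = √1228 = 35 m/s

v = 35 m/s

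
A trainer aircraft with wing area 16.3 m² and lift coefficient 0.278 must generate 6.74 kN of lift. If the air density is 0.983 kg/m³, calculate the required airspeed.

L = ½ρv²S·CL ⇒ v = √(2L/(ρ·S·CL))
v = √(2 × 6740 / (0.983 × 16.3 × 0.278)) = √3026 = 55 m/s

v = 55 m/s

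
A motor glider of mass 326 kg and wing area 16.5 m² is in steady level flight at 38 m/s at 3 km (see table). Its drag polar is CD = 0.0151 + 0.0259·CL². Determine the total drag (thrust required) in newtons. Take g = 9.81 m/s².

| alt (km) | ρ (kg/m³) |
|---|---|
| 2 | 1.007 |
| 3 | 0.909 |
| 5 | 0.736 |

D = 188 N

At 3 km, from the table: ρ = 0.909 kg/m³.
Weight W = mg = 326 × 9.81 = 3198.1 N; in level flight L = W.
q = ½ρv² = ½ × 0.909 × 38² = 656.3 Pa.
Required CL = L/(qS) = 3198.1/(656.3·16.5) = 0.2953.
CD = 0.0151 + 0.0259 × 0.2953² = 0.01736.
D = q·S·CD = 656.3 × 16.5 × 0.01736 = 188 N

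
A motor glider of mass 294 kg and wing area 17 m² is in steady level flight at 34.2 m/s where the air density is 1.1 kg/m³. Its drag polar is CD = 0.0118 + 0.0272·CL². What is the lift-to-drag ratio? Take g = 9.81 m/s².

L/D = 19.3

In steady level flight, lift balances weight: W = mg = 294 × 9.81 = 2884.1 N.
Dynamic pressure q = 0.5 × 1.1 × 34.2² = 643.3 Pa.
Required CL = L/(qS) = 2884.1/(643.3·17) = 0.2637.
CD = 0.0118 + 0.0272 × 0.2637² = 0.01369.
L/D = CL/CD = 0.2637 / 0.01369 = 19.3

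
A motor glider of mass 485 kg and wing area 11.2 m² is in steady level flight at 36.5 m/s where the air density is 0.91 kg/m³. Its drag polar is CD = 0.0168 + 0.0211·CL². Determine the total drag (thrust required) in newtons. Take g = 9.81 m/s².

In steady level flight, lift balances weight: W = mg = 485 × 9.81 = 4757.9 N.
q = ½ρv² = ½ × 0.91 × 36.5² = 606.2 Pa.
Required CL = L/(qS) = 4757.9/(606.2·11.2) = 0.7008.
CD = 0.0168 + 0.0211 × 0.7008² = 0.02716.
D = q·S·CD = 606.2 × 11.2 × 0.02716 = 184.4 N

D = 184 N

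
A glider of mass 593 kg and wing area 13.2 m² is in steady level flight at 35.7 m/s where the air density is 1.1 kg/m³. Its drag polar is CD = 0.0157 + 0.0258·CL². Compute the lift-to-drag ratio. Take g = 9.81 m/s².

In steady level flight, lift balances weight: W = mg = 593 × 9.81 = 5817.3 N.
Dynamic pressure q = 0.5 × 1.1 × 35.7² = 701 Pa.
CL = 2W/(ρv²S) = 2×5817.3/(1.1×35.7²×13.2) = 0.6287.
CD = 0.0157 + 0.0258 × 0.6287² = 0.0259.
L/D = CL/CD = 0.6287 / 0.0259 = 24.3

L/D = 24.3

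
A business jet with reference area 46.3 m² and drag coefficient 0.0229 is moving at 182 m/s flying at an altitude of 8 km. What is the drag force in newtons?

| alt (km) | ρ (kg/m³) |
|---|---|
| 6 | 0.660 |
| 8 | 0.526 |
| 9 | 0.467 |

D = 9240 N

At 8 km, from the table: ρ = 0.526 kg/m³.
D = ½ρv²S·CD = ½ × 0.526 × 182² × 46.3 × 0.0229 = 9240 N ≈ 9.24 kN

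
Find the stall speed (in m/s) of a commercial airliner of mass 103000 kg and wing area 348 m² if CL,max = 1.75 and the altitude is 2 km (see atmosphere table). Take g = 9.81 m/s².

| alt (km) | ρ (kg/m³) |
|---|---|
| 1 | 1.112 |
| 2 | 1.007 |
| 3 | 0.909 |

At 2 km, from the table: ρ = 1.007 kg/m³.
At stall, lift equals weight: L = W = m·g = 103000 × 9.81 = 1.01×10^6 N.
V_stall = √(2W/(ρ·S·CL,max)) = √(2 × 1.01×10^6 / (1.007 × 348 × 1.75))
V_stall = √3295 = 57.4 m/s

V_stall = 57.4 m/s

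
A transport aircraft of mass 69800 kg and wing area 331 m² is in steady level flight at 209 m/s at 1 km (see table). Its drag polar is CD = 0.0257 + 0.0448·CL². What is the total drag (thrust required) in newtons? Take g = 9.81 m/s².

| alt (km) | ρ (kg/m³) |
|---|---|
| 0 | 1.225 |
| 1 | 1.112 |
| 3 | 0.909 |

At 1 km, from the table: ρ = 1.112 kg/m³.
Weight W = mg = 69800 × 9.81 = 6.8474×10^5 N; in level flight L = W.
Dynamic pressure q = 0.5 × 1.112 × 209² = 24290 Pa.
CL = 2W/(ρv²S) = 2×6.8474×10^5/(1.112×209²×331) = 0.08518.
CD = 0.0257 + 0.0448 × 0.08518² = 0.02603.
D = q·S·CD = 24290 × 331 × 0.02603 = 2.092×10^5 N

D = 2.09×10^5 N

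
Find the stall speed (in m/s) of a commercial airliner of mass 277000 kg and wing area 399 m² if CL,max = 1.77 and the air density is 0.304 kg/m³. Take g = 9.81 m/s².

V_stall = 159 m/s

Weight W = mg = 277000 × 9.81 = 2.717×10^6 N.
From L = ½ρV²S·CL,max = W: V_stall = √(2W/(ρSCL,max)) = √(2·2.717×10^6/(0.304·399·1.77))
V_stall = √25310 = 159 m/s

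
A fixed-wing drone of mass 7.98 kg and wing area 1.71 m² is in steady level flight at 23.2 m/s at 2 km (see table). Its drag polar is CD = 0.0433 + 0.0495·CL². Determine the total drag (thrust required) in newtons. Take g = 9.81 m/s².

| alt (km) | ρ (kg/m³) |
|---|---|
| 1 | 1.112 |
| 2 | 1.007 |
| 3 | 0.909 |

D = 20.7 N

At 2 km, from the table: ρ = 1.007 kg/m³.
In steady level flight, lift balances weight: W = mg = 7.98 × 9.81 = 78.284 N.
Dynamic pressure q = 0.5 × 1.007 × 23.2² = 271 Pa.
CL = 2W/(ρv²S) = 2×78.284/(1.007×23.2²×1.71) = 0.1689.
CD = 0.0433 + 0.0495 × 0.1689² = 0.04471.
D = q·S·CD = 271 × 1.71 × 0.04471 = 20.72 N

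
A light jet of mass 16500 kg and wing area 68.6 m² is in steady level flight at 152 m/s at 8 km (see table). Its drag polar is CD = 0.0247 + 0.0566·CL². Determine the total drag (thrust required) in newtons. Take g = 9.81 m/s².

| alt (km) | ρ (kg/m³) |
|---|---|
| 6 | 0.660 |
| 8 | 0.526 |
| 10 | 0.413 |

At 8 km, from the table: ρ = 0.526 kg/m³.
In steady level flight, lift balances weight: W = mg = 16500 × 9.81 = 1.6186×10^5 N.
q = ½ρv² = ½ × 0.526 × 152² = 6076 Pa.
CL = W/(q·S) = 1.6186×10^5 / (6076 × 68.6) = 0.3883.
CD = 0.0247 + 0.0566 × 0.3883² = 0.03323.
D = q·S·CD = 6076 × 68.6 × 0.03323 = 13850 N

D = 13900 N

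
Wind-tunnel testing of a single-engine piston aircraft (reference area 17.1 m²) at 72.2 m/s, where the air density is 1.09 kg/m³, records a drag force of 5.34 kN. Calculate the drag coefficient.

CD = 0.11

From D = ½ρv²S·CD, rearranging gives CD = 2D/(ρv²S).
CD = 2 × 5340 / (1.09 × 72.2² × 17.1) = 0.11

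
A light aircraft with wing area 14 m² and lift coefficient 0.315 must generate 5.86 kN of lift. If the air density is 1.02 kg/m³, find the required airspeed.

v = 51 m/s

L = ½ρv²S·CL ⇒ v = √(2L/(ρ·S·CL))
v = √(2 × 5860 / (1.02 × 14 × 0.315)) = √2605 = 51 m/s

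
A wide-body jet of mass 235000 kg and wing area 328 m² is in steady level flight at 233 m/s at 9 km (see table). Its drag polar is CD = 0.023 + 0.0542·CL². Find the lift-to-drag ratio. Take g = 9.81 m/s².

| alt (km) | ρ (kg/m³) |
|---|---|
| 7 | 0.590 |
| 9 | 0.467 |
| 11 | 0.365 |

At 9 km, from the table: ρ = 0.467 kg/m³.
In steady level flight, lift balances weight: W = mg = 235000 × 9.81 = 2.3054×10^6 N.
q = ½ρv² = ½ × 0.467 × 233² = 12680 Pa.
CL = 2W/(ρv²S) = 2×2.3054×10^6/(0.467×233²×328) = 0.5545.
CD = 0.023 + 0.0542 × 0.5545² = 0.03966.
L/D = CL/CD = 0.5545 / 0.03966 = 14

L/D = 14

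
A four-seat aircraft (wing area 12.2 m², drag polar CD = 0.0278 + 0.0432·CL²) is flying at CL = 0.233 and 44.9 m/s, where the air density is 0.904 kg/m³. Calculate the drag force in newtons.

CD = 0.0278 + 0.0432 × 0.233² = 0.03015
D = ½ρv²S·CD = ½ × 0.904 × 44.9² × 12.2 × 0.03015 = 335 N

D = 335 N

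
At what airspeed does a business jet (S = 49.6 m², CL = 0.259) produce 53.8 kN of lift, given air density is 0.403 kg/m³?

v = 144 m/s

L = ½ρv²S·CL ⇒ v = √(2L/(ρ·S·CL))
v = √(2 × 53800 / (0.403 × 49.6 × 0.259)) = √20780 = 144 m/s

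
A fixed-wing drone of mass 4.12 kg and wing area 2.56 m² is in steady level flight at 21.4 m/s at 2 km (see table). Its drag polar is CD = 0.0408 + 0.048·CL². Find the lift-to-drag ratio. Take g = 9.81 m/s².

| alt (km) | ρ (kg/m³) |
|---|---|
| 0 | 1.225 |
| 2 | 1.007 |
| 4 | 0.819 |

L/D = 1.67

At 2 km, from the table: ρ = 1.007 kg/m³.
Level flight ⇒ L = W = m·g = 4.12 × 9.81 = 40.417 N.
q = ½ρv² = ½ × 1.007 × 21.4² = 230.6 Pa.
Required CL = L/(qS) = 40.417/(230.6·2.56) = 0.06847.
CD = 0.0408 + 0.048 × 0.06847² = 0.04103.
L/D = CL/CD = 0.06847 / 0.04103 = 1.67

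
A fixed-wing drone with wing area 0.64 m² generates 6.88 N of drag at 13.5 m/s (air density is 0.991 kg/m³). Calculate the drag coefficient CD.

From D = ½ρv²S·CD, rearranging gives CD = 2D/(ρv²S).
CD = 2 × 6.88 / (0.991 × 13.5² × 0.64) = 0.119

CD = 0.119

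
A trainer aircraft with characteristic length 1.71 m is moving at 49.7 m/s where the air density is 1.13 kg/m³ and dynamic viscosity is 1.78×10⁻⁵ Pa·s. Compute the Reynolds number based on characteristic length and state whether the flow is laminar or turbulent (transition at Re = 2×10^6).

Re = 5.4×10^6 (turbulent)

Re = ρ·v·c/μ = 1.13 × 49.7 × 1.71 / (1.78×10⁻⁵) = 5.4×10^6
Since 5.4×10^6 > 2×10^6, the flow is turbulent.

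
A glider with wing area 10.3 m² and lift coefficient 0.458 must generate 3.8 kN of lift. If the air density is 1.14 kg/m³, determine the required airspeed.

L = ½ρv²S·CL ⇒ v = √(2L/(ρ·S·CL))
v = √(2 × 3800 / (1.14 × 10.3 × 0.458)) = √1413 = 37.6 m/s

v = 37.6 m/s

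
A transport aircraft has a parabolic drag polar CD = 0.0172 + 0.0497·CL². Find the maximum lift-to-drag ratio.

For CD = CD0 + K·CL², (L/D)max occurs at CL* = √(CD0/K) and equals 1/(2√(K·CD0)).
(L/D)max = 1/(2√(0.0497 × 0.0172)) = 1/(2 × 0.02924) = 17.1

(L/D)max = 17.1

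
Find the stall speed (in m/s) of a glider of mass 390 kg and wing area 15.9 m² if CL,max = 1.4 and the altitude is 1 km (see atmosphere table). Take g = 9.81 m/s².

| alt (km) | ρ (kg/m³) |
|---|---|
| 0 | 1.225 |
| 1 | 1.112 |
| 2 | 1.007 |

At 1 km, from the table: ρ = 1.112 kg/m³.
Weight W = mg = 390 × 9.81 = 3826 N.
V_stall = √(2W/(ρ·S·CL,max)) = √(2 × 3826 / (1.112 × 15.9 × 1.4))
V_stall = √309.1 = 17.6 m/s

V_stall = 17.6 m/s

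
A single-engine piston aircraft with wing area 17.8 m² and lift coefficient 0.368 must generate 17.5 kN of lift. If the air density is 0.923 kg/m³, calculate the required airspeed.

L = ½ρv²S·CL ⇒ v = √(2L/(ρ·S·CL))
v = √(2 × 17500 / (0.923 × 17.8 × 0.368)) = √5789 = 76.1 m/s

v = 76.1 m/s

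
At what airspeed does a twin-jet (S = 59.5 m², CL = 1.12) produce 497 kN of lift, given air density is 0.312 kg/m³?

L = ½ρv²S·CL ⇒ v = √(2L/(ρ·S·CL))
v = √(2 × 4.97×10^5 / (0.312 × 59.5 × 1.12)) = √47810 = 219 m/s

v = 219 m/s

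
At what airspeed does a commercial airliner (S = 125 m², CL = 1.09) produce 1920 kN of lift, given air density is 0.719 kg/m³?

v = 198 m/s

L = ½ρv²S·CL ⇒ v = √(2L/(ρ·S·CL))
v = √(2 × 1.92×10^6 / (0.719 × 125 × 1.09)) = √39200 = 198 m/s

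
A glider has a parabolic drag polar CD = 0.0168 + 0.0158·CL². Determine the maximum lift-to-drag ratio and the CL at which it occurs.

(L/D)max = 30.7, at CL = 1.03

For CD = CD0 + K·CL², (L/D)max occurs at CL* = √(CD0/K) and equals 1/(2√(K·CD0)).
(L/D)max = 1/(2√(0.0158 × 0.0168)) = 1/(2 × 0.01629) = 30.7
CL* = √(0.0168/0.0158) = 1.03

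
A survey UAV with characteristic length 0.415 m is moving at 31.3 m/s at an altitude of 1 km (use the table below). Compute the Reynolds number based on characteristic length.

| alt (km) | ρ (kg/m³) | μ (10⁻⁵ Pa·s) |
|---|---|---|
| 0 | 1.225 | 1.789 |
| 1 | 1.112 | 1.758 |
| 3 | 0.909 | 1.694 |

Re = 8.22×10^5

At 1 km, from the table: ρ = 1.112 kg/m³, μ = 1.758×10⁻⁵ Pa·s.
Re = ρ·v·c/μ = 1.112 × 31.3 × 0.415 / (1.758×10⁻⁵) = 8.22×10^5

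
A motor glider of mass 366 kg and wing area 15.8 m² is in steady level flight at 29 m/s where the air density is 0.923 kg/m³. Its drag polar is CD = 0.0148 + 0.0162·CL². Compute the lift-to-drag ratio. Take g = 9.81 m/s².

In steady level flight, lift balances weight: W = mg = 366 × 9.81 = 3590.5 N.
Dynamic pressure q = 0.5 × 0.923 × 29² = 388.1 Pa.
CL = 2W/(ρv²S) = 2×3590.5/(0.923×29²×15.8) = 0.5855.
CD = 0.0148 + 0.0162 × 0.5855² = 0.02035.
L/D = CL/CD = 0.5855 / 0.02035 = 28.8

L/D = 28.8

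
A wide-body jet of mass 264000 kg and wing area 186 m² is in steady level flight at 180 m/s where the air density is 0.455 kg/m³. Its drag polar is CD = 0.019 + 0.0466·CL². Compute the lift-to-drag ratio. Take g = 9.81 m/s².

L/D = 10.2

Weight W = mg = 264000 × 9.81 = 2.5898×10^6 N; in level flight L = W.
q = ½ρv² = ½ × 0.455 × 180² = 7371 Pa.
CL = W/(q·S) = 2.5898×10^6 / (7371 × 186) = 1.889.
CD = 0.019 + 0.0466 × 1.889² = 0.1853.
L/D = CL/CD = 1.889 / 0.1853 = 10.2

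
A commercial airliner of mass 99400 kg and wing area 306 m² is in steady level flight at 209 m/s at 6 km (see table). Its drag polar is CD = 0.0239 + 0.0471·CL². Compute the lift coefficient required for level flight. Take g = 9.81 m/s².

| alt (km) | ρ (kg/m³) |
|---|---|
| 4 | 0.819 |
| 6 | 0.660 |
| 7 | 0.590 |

At 6 km, from the table: ρ = 0.660 kg/m³.
Weight W = mg = 99400 × 9.81 = 9.7511×10^5 N; in level flight L = W.
Dynamic pressure q = 0.5 × 0.66 × 209² = 14410 Pa.
Required CL = L/(qS) = 9.7511×10^5/(14410·306) = 0.2211.

CL = 0.221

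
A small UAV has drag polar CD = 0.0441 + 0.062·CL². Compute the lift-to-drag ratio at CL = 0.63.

CD = 0.0441 + 0.062 × 0.63² = 0.06871
L/D = CL/CD = 0.63 / 0.06871 = 9.17

L/D = 9.17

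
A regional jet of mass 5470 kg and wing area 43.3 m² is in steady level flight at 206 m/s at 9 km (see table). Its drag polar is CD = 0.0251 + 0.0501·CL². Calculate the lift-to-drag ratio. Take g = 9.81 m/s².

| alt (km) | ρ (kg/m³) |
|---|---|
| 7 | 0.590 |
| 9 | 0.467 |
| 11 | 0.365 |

At 9 km, from the table: ρ = 0.467 kg/m³.
Level flight ⇒ L = W = m·g = 5470 × 9.81 = 53661 N.
q = ½ρv² = ½ × 0.467 × 206² = 9909 Pa.
Required CL = L/(qS) = 53661/(9909·43.3) = 0.1251.
CD = 0.0251 + 0.0501 × 0.1251² = 0.02588.
L/D = CL/CD = 0.1251 / 0.02588 = 4.83

L/D = 4.83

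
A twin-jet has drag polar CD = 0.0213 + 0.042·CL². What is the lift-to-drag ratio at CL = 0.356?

CD = 0.0213 + 0.042 × 0.356² = 0.02662
L/D = CL/CD = 0.356 / 0.02662 = 13.4

L/D = 13.4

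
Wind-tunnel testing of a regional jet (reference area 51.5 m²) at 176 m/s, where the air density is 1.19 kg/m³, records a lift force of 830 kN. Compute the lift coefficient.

CL = 0.874

From L = ½ρv²S·CL, rearranging gives CL = 2L/(ρv²S).
CL = 2 × 8.3×10^5 / (1.19 × 176² × 51.5) = 0.874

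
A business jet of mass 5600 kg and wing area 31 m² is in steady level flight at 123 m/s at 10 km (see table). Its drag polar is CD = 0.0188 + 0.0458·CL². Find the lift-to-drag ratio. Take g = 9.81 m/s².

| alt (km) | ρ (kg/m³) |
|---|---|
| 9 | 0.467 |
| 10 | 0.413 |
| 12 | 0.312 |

L/D = 16.9

At 10 km, from the table: ρ = 0.413 kg/m³.
Weight W = mg = 5600 × 9.81 = 54936 N; in level flight L = W.
Dynamic pressure q = 0.5 × 0.413 × 123² = 3124 Pa.
CL = 2W/(ρv²S) = 2×54936/(0.413×123²×31) = 0.5672.
CD = 0.0188 + 0.0458 × 0.5672² = 0.03354.
L/D = CL/CD = 0.5672 / 0.03354 = 16.9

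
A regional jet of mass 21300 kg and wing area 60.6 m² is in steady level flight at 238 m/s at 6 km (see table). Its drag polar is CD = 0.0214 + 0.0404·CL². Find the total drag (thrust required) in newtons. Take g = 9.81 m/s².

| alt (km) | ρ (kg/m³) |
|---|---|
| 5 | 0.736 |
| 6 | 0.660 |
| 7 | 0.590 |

At 6 km, from the table: ρ = 0.660 kg/m³.
Level flight ⇒ L = W = m·g = 21300 × 9.81 = 2.0895×10^5 N.
q = ½ρv² = ½ × 0.66 × 238² = 18690 Pa.
CL = 2W/(ρv²S) = 2×2.0895×10^5/(0.66×238²×60.6) = 0.1845.
CD = 0.0214 + 0.0404 × 0.1845² = 0.02277.
D = q·S·CD = 18690 × 60.6 × 0.02277 = 25800 N

D = 25800 N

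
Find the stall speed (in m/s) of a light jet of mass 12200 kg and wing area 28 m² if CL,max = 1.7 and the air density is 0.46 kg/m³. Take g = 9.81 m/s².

At stall, lift equals weight: L = W = m·g = 12200 × 9.81 = 1.197×10^5 N.
V_stall = √(2W/(ρ·S·CL,max)) = √(2 × 1.197×10^5 / (0.46 × 28 × 1.7))
V_stall = √10930 = 105 m/s

V_stall = 105 m/s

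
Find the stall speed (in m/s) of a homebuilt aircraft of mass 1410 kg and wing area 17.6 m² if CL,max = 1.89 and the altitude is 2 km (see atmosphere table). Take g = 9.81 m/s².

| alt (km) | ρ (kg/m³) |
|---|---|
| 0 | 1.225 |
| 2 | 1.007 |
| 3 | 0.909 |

At 2 km, from the table: ρ = 1.007 kg/m³.
At stall, lift equals weight: L = W = m·g = 1410 × 9.81 = 13830 N.
V_stall = √(2W/(ρ·S·CL,max)) = √(2 × 13830 / (1.007 × 17.6 × 1.89))
V_stall = √825.9 = 28.7 m/s

V_stall = 28.7 m/s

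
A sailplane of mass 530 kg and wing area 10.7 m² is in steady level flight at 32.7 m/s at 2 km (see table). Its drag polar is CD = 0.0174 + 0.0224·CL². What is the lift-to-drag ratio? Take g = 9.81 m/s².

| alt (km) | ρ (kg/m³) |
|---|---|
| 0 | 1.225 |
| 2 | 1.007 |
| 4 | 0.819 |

At 2 km, from the table: ρ = 1.007 kg/m³.
Weight W = mg = 530 × 9.81 = 5199.3 N; in level flight L = W.
Dynamic pressure q = 0.5 × 1.007 × 32.7² = 538.4 Pa.
CL = 2W/(ρv²S) = 2×5199.3/(1.007×32.7²×10.7) = 0.9025.
CD = 0.0174 + 0.0224 × 0.9025² = 0.03565.
L/D = CL/CD = 0.9025 / 0.03565 = 25.3

L/D = 25.3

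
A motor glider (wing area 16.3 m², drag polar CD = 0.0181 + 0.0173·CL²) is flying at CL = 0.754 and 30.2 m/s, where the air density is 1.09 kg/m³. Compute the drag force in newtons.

CD = 0.0181 + 0.0173 × 0.754² = 0.02794
D = ½ρv²S·CD = ½ × 1.09 × 30.2² × 16.3 × 0.02794 = 226 N

D = 226 N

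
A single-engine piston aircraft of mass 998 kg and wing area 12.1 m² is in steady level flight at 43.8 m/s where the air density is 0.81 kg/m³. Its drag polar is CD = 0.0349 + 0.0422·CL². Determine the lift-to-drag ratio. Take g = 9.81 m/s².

L/D = 12.9

Weight W = mg = 998 × 9.81 = 9790.4 N; in level flight L = W.
q = ½ρv² = ½ × 0.81 × 43.8² = 777 Pa.
Required CL = L/(qS) = 9790.4/(777·12.1) = 1.041.
CD = 0.0349 + 0.0422 × 1.041² = 0.08067.
L/D = CL/CD = 1.041 / 0.08067 = 12.9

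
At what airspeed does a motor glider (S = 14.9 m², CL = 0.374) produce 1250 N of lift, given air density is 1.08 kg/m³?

v = 20.4 m/s

L = ½ρv²S·CL ⇒ v = √(2L/(ρ·S·CL))
v = √(2 × 1250 / (1.08 × 14.9 × 0.374)) = √415.4 = 20.4 m/s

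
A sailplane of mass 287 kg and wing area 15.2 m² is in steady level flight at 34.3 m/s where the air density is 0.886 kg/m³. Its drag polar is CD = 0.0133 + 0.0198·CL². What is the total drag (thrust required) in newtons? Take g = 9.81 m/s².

In steady level flight, lift balances weight: W = mg = 287 × 9.81 = 2815.5 N.
q = ½ρv² = ½ × 0.886 × 34.3² = 521.2 Pa.
CL = W/(q·S) = 2815.5 / (521.2 × 15.2) = 0.3554.
CD = 0.0133 + 0.0198 × 0.3554² = 0.0158.
D = q·S·CD = 521.2 × 15.2 × 0.0158 = 125.2 N

D = 125 N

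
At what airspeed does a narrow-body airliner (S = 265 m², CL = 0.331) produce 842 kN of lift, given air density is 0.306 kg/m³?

L = ½ρv²S·CL ⇒ v = √(2L/(ρ·S·CL))
v = √(2 × 8.42×10^5 / (0.306 × 265 × 0.331)) = √62740 = 250 m/s

v = 250 m/s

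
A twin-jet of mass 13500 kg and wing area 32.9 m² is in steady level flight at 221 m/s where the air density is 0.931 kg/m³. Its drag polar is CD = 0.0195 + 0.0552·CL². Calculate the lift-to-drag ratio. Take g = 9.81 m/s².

In steady level flight, lift balances weight: W = mg = 13500 × 9.81 = 1.3244×10^5 N.
Dynamic pressure q = 0.5 × 0.931 × 221² = 22740 Pa.
CL = 2W/(ρv²S) = 2×1.3244×10^5/(0.931×221²×32.9) = 0.1771.
CD = 0.0195 + 0.0552 × 0.1771² = 0.02123.
L/D = CL/CD = 0.1771 / 0.02123 = 8.34

L/D = 8.34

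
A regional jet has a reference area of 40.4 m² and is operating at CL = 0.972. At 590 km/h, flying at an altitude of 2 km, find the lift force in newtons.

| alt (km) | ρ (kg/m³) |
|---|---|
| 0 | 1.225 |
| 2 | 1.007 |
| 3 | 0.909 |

L = 5.31×10^5 N

At 2 km, from the table: ρ = 1.007 kg/m³.
Convert speed: v = 590 km/h ÷ 3.6 = 163.9 m/s.
L = ½ρv²S·CL = ½ × 1.007 × 163.9² × 40.4 × 0.972 = 5.31×10^5 N ≈ 531 kN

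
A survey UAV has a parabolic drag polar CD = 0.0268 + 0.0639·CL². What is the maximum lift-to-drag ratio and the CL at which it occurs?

For CD = CD0 + K·CL², (L/D)max occurs at CL* = √(CD0/K) and equals 1/(2√(K·CD0)).
(L/D)max = 1/(2√(0.0639 × 0.0268)) = 1/(2 × 0.04138) = 12.1
CL* = √(0.0268/0.0639) = 0.648

(L/D)max = 12.1, at CL = 0.648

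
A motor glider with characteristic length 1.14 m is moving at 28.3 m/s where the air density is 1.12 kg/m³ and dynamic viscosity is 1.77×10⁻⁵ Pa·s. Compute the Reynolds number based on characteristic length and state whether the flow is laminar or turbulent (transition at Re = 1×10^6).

Re = ρ·v·c/μ = 1.12 × 28.3 × 1.14 / (1.77×10⁻⁵) = 2.04×10^6
Since 2.04×10^6 > 1×10^6, the flow is turbulent.

Re = 2.04×10^6 (turbulent)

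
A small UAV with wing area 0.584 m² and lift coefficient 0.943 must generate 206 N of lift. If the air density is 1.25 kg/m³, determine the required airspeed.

v = 24.5 m/s

L = ½ρv²S·CL ⇒ v = √(2L/(ρ·S·CL))
v = √(2 × 206 / (1.25 × 0.584 × 0.943)) = √598.5 = 24.5 m/s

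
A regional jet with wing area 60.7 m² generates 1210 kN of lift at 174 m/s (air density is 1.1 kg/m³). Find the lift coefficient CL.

CL = 1.2

From L = ½ρv²S·CL, rearranging gives CL = 2L/(ρv²S).
CL = 2 × 1.21×10^6 / (1.1 × 174² × 60.7) = 1.2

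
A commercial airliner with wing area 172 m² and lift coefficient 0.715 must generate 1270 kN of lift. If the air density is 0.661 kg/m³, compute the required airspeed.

v = 177 m/s

L = ½ρv²S·CL ⇒ v = √(2L/(ρ·S·CL))
v = √(2 × 1.27×10^6 / (0.661 × 172 × 0.715)) = √31250 = 177 m/s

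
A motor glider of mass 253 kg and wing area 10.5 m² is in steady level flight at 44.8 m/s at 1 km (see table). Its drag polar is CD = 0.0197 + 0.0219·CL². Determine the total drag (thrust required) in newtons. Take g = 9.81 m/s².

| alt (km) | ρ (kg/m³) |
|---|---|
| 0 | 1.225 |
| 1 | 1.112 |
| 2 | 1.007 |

D = 242 N

At 1 km, from the table: ρ = 1.112 kg/m³.
Level flight ⇒ L = W = m·g = 253 × 9.81 = 2481.9 N.
Dynamic pressure q = 0.5 × 1.112 × 44.8² = 1116 Pa.
CL = W/(q·S) = 2481.9 / (1116 × 10.5) = 0.2118.
CD = 0.0197 + 0.0219 × 0.2118² = 0.02068.
D = q·S·CD = 1116 × 10.5 × 0.02068 = 242.3 N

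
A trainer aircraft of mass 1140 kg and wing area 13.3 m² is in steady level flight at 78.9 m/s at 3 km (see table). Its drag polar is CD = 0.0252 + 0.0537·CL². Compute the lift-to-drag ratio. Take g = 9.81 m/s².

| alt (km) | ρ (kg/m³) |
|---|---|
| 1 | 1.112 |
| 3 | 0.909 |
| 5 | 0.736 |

At 3 km, from the table: ρ = 0.909 kg/m³.
In steady level flight, lift balances weight: W = mg = 1140 × 9.81 = 11183 N.
q = ½ρv² = ½ × 0.909 × 78.9² = 2829 Pa.
CL = 2W/(ρv²S) = 2×11183/(0.909×78.9²×13.3) = 0.2972.
CD = 0.0252 + 0.0537 × 0.2972² = 0.02994.
L/D = CL/CD = 0.2972 / 0.02994 = 9.93

L/D = 9.93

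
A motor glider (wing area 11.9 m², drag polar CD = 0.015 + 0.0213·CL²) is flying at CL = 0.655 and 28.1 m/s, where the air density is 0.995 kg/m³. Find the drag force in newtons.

D = 113 N

CD = 0.015 + 0.0213 × 0.655² = 0.02414
D = ½ρv²S·CD = ½ × 0.995 × 28.1² × 11.9 × 0.02414 = 113 N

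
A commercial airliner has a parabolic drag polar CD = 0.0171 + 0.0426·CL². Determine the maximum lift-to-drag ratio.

(L/D)max = 18.5

For CD = CD0 + K·CL², (L/D)max occurs at CL* = √(CD0/K) and equals 1/(2√(K·CD0)).
(L/D)max = 1/(2√(0.0426 × 0.0171)) = 1/(2 × 0.02699) = 18.5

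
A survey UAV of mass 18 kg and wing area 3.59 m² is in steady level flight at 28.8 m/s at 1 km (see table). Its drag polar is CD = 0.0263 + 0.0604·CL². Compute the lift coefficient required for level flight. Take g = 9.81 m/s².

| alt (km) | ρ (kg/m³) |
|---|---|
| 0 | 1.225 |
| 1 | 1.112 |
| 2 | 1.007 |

At 1 km, from the table: ρ = 1.112 kg/m³.
Level flight ⇒ L = W = m·g = 18 × 9.81 = 176.58 N.
Dynamic pressure q = 0.5 × 1.112 × 28.8² = 461.2 Pa.
Required CL = L/(qS) = 176.58/(461.2·3.59) = 0.1067.

CL = 0.107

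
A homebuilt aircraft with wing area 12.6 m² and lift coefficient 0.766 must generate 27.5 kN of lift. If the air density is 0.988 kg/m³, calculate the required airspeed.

v = 75.9 m/s

L = ½ρv²S·CL ⇒ v = √(2L/(ρ·S·CL))
v = √(2 × 27500 / (0.988 × 12.6 × 0.766)) = √5768 = 75.9 m/s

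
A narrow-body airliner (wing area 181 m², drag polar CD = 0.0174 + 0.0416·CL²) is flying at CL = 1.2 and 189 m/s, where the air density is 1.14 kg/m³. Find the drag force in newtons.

CD = 0.0174 + 0.0416 × 1.2² = 0.0773
D = ½ρv²S·CD = ½ × 1.14 × 189² × 181 × 0.0773 = 2.85×10^5 N

D = 2.85×10^5 N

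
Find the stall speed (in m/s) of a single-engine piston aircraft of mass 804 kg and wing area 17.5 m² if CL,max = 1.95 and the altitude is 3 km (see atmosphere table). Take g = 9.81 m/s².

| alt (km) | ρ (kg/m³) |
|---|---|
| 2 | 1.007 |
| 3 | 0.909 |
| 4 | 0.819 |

V_stall = 22.6 m/s

At 3 km, from the table: ρ = 0.909 kg/m³.
At stall, lift equals weight: L = W = m·g = 804 × 9.81 = 7887 N.
V_stall = √(2W/(ρ·S·CL,max)) = √(2 × 7887 / (0.909 × 17.5 × 1.95))
V_stall = √508.5 = 22.6 m/s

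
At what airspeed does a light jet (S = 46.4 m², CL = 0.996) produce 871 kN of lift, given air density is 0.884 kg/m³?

L = ½ρv²S·CL ⇒ v = √(2L/(ρ·S·CL))
v = √(2 × 8.71×10^5 / (0.884 × 46.4 × 0.996)) = √42640 = 206 m/s

v = 206 m/s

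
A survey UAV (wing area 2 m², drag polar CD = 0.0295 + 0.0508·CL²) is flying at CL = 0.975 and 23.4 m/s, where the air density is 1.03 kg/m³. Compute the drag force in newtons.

D = 43.9 N

CD = 0.0295 + 0.0508 × 0.975² = 0.07779
D = ½ρv²S·CD = ½ × 1.03 × 23.4² × 2 × 0.07779 = 43.9 N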